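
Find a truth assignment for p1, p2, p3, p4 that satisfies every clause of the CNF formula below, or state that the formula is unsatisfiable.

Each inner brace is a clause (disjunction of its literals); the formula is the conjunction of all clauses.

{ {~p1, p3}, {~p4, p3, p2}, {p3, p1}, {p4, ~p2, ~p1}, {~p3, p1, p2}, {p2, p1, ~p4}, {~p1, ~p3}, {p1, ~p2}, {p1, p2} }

Suppose p1 = 0.
The clause (p3) is unit, so p3 = 1.
The clause (p2) is unit, so p2 = 1.
That conflicts with the unit clause (~p2).
Backtrack on p1: now try p1 = 1.
The clause (p3) is unit, so p3 = 1.
That conflicts with the unit clause (~p3).
Neither p1 = 1 nor p1 = 0 works.

UNSATISFIABLE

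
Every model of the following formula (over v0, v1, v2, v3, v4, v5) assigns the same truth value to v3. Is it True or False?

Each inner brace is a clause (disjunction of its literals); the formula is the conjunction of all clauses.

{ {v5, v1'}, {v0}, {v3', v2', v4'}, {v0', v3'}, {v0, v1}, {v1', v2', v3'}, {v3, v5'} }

Suppose v3 = 1.
From the singleton clause (v0), v0 = 1.
But (v0') is also a unit clause — contradiction.
So every satisfying assignment has v3 = False.

False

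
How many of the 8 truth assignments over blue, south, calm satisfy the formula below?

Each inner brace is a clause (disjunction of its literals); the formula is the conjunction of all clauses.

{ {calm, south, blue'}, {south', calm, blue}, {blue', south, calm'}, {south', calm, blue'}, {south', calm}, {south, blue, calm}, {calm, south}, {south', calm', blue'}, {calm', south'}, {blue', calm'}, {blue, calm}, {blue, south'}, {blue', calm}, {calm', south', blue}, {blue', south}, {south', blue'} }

There are 2^3 = 8 truth assignments over (blue, south, calm).
Check each against the 16 clauses (columns in the order blue, south, calm):
  F F F  ✗ fails (south + blue + calm)
  F F T  ✓ satisfies all
  F T F  ✗ fails (south' + calm + blue)
  F T T  ✗ fails (calm' + south')
  T F F  ✗ fails (calm + south + blue')
  T F T  ✗ fails (blue' + south + calm')
  T T F  ✗ fails (south' + calm + blue')
  T T T  ✗ fails (south' + calm' + blue')
1 of the 8 rows is a model.

1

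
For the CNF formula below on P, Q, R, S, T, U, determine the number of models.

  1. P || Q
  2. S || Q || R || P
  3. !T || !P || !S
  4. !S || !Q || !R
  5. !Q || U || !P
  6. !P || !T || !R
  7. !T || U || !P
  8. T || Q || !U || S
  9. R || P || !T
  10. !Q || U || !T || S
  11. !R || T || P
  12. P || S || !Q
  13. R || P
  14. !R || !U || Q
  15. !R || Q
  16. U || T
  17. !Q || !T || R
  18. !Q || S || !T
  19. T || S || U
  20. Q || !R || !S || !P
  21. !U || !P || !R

4

There are 2^6 = 64 truth assignments over (P, Q, R, S, T, U).
Split on U. With U = true, the clauses containing U are satisfied and !U drops from the rest; 4 of the 2^5 = 32 assignments to the other variables satisfy what remains.
With U = false, by the same count on the reduced clause set, 0 assignments work.
Total: 4 + 0 = 4.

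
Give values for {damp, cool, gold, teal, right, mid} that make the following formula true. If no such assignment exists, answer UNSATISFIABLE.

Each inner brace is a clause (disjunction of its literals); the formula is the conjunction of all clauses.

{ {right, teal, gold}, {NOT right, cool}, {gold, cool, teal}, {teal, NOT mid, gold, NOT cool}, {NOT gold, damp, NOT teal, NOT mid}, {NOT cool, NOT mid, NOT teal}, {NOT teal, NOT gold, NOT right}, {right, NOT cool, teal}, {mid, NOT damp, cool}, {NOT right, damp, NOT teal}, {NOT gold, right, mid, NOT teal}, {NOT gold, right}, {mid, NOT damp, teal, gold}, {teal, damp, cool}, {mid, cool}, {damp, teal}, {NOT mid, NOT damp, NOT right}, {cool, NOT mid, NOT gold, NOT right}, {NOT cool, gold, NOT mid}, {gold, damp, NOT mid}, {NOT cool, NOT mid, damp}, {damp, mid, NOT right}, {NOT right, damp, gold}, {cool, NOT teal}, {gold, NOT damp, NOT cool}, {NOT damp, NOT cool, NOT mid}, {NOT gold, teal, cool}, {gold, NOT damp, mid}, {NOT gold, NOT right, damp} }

Branch on right: set right = false.
Unit clause (NOT gold) forces gold = false.
Unit clause (teal) forces teal = true.
Unit clause (cool) forces cool = true.
Unit clause (NOT mid) forces mid = false.
Unit clause (NOT damp) forces damp = false.
All clauses are satisfied.

damp: false,  cool: true,  gold: false,  teal: true,  right: false,  mid: false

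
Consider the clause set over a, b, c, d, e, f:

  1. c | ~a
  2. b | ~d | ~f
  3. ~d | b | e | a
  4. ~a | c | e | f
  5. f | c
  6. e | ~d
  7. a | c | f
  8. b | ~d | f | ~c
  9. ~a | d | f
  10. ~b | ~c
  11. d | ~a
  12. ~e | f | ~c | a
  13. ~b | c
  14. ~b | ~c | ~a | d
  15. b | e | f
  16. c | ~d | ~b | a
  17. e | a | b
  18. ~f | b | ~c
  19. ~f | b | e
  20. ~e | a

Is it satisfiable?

Unsatisfiable

Branch on c: set c = 1.
From the singleton clause (~b), b = 0.
From the singleton clause (~f), f = 0.
From the singleton clause (~d), d = 0.
From the singleton clause (~a), a = 0.
From the singleton clause (~e), e = 0.
That conflicts with the unit clause (e).
Undo c and try c = 0.
From the singleton clause (~a), a = 0.
From the singleton clause (f), f = 1.
From the singleton clause (~b), b = 0.
From the singleton clause (~d), d = 0.
From the singleton clause (e), e = 1.
That conflicts with the unit clause (~e).
Both values of c lead to a conflict.
No assignment satisfies every clause.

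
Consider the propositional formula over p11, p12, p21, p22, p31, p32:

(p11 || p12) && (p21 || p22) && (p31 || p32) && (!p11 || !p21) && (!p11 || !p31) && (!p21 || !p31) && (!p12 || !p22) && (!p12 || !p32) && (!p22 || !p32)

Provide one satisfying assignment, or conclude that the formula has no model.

UNSATISFIABLE

Branch on p11: set p11 = true.
(!p21) alone gives p21 = false.
(p22) alone gives p22 = true.
(!p31) alone gives p31 = false.
(p32) alone gives p32 = true.
But (!p32) is also a unit clause — contradiction.
That branch fails; take p11 = false instead.
(p12) alone gives p12 = true.
(!p22) alone gives p22 = false.
(p21) alone gives p21 = true.
(!p31) alone gives p31 = false.
(p32) alone gives p32 = true.
But (!p32) is also a unit clause — contradiction.
Neither p11 = true nor p11 = false works.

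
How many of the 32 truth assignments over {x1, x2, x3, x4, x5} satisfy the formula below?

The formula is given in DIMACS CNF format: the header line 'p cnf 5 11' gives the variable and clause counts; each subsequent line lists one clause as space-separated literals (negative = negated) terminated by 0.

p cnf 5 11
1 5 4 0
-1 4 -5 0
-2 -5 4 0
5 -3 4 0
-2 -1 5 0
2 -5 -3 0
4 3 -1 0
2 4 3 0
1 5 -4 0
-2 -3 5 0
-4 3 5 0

7

There are 2^5 = 32 truth assignments over (x1, x2, x3, x4, x5).
Split on x3. With x3 = True, the clauses containing x3 are satisfied and ¬x3 drops from the rest; 3 of the 2^4 = 16 assignments to the other variables satisfy what remains.
With x3 = False, by the same count on the reduced clause set, 4 assignments work.
(One model: x1=F, x2=F, x3=F, x4=T, x5=T.)
Total: 3 + 4 = 7.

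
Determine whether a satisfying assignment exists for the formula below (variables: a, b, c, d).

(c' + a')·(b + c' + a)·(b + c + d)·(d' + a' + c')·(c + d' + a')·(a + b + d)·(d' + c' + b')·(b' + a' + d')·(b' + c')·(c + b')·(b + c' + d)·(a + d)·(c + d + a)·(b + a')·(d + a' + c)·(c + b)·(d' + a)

No, unsatisfiable

Suppose c = 0.
The clause (b') is unit, so b = 0.
That conflicts with the unit clause (b).
Undo c and try c = 1.
The clause (a') is unit, so a = 0.
The clause (b) is unit, so b = 1.
That conflicts with the unit clause (b').
Neither c = 1 nor c = 0 works.
No assignment satisfies every clause.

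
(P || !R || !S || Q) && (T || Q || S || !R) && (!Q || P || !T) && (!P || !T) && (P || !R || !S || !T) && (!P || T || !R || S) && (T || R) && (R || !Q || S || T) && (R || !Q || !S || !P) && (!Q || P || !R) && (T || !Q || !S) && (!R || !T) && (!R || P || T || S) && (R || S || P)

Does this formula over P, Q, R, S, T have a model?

Yes, satisfiable

Try P = true.
(!T) alone gives T = false.
(R) alone gives R = true.
(S) alone gives S = true.
(!Q) alone gives Q = false.
All clauses are satisfied.
A satisfying assignment: P: true,  Q: false,  R: true,  S: true,  T: false.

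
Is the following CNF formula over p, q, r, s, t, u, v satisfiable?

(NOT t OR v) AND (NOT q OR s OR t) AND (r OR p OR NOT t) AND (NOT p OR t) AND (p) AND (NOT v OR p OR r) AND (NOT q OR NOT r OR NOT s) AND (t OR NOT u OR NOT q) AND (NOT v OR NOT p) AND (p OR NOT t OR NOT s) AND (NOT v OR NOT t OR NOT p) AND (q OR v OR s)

From the singleton clause (p), p = true.
From the singleton clause (t), t = true.
From the singleton clause (v), v = true.
But (NOT v) is also a unit clause — contradiction.
No assignment satisfies every clause.

No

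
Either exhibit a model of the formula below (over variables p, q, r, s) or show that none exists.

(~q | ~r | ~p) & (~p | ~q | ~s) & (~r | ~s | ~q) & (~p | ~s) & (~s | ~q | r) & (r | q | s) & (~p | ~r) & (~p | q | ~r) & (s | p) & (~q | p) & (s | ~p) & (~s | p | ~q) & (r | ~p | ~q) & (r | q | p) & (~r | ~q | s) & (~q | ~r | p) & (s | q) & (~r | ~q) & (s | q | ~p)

Branch on p: set p = 0.
From the singleton clause (s), s = 1.
From the singleton clause (~q), q = 0.
From the singleton clause (r), r = 1.
All clauses are satisfied.

p ↦ 0; q ↦ 0; r ↦ 1; s ↦ 1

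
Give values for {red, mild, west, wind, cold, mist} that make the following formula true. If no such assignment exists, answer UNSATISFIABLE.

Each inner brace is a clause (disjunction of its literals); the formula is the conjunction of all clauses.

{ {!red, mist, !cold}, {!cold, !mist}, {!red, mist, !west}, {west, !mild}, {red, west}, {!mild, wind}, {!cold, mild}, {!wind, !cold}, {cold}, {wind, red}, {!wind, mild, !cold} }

UNSATISFIABLE

From the singleton clause (cold), cold = true.
From the singleton clause (!mist), mist = false.
From the singleton clause (!red), red = false.
From the singleton clause (west), west = true.
From the singleton clause (mild), mild = true.
From the singleton clause (wind), wind = true.
That conflicts with the unit clause (!wind).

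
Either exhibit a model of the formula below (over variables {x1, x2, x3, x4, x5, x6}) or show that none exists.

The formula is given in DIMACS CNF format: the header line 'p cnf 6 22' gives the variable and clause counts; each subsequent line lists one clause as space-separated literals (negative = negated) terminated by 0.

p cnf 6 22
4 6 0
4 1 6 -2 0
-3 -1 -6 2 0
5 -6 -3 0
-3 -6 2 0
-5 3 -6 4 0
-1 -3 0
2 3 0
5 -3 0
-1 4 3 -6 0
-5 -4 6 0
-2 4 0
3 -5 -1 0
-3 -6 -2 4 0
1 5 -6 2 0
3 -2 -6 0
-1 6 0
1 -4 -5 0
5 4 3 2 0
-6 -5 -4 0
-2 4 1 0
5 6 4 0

x1: False; x2: True; x3: False; x4: True; x5: False; x6: False

Branch on x4: set x4 = True.
Branch on x1: set x1 = False.
From the singleton clause (¬x5), x5 = False.
From the singleton clause (¬x3), x3 = False.
From the singleton clause (x2), x2 = True.
From the singleton clause (¬x6), x6 = False.
All clauses are satisfied.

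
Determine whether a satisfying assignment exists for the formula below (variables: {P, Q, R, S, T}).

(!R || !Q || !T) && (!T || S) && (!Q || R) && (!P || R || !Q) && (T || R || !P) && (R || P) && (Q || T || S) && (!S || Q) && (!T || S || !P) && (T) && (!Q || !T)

Unsatisfiable

From the singleton clause (T), T = true.
From the singleton clause (S), S = true.
From the singleton clause (Q), Q = true.
Now (!Q) is unsatisfied and unit — conflict.
No assignment satisfies every clause.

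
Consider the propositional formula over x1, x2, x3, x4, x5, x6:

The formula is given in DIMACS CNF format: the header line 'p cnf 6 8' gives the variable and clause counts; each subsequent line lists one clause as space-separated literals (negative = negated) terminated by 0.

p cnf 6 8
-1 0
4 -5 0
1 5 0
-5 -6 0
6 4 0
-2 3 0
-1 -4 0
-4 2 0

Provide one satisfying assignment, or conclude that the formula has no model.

x1: False, x2: True, x3: True, x4: True, x5: True, x6: False

Unit clause (¬x1) forces x1 = False.
Unit clause (x5) forces x5 = True.
Unit clause (x4) forces x4 = True.
Unit clause (¬x6) forces x6 = False.
Unit clause (x2) forces x2 = True.
Unit clause (x3) forces x3 = True.
All clauses are satisfied.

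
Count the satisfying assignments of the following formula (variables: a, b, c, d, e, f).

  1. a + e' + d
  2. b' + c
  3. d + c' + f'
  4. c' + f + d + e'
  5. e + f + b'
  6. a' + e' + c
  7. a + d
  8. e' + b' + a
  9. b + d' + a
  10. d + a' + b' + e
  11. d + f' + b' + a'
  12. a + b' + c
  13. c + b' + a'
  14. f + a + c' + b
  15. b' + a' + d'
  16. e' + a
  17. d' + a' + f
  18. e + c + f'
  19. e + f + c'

There are 2^6 = 64 truth assignments over (a, b, c, d, e, f).
Split on c. With c = 1, the clauses containing c are satisfied and c' drops from the rest; 3 of the 2^5 = 32 assignments to the other variables satisfy what remains.
With c = 0, by the same count on the reduced clause set, 1 assignment works.
Total: 3 + 1 = 4.

4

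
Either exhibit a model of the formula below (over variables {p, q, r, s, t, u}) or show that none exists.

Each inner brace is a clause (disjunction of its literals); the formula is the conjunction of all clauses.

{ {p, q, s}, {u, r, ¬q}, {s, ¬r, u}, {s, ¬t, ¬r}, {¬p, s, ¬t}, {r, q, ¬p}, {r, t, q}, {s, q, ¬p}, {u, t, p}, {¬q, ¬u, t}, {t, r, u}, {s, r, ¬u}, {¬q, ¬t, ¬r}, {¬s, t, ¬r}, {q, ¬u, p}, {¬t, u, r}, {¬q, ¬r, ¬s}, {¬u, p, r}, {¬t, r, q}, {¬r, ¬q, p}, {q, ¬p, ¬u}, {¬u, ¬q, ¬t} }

p: False; q: False; r: True; s: True; t: True; u: False

Try p = False.
Try q = False.
Unit clause (s) forces s = True.
Unit clause (¬u) forces u = False.
Unit clause (t) forces t = True.
Unit clause (r) forces r = True.
This assignment satisfies each clause.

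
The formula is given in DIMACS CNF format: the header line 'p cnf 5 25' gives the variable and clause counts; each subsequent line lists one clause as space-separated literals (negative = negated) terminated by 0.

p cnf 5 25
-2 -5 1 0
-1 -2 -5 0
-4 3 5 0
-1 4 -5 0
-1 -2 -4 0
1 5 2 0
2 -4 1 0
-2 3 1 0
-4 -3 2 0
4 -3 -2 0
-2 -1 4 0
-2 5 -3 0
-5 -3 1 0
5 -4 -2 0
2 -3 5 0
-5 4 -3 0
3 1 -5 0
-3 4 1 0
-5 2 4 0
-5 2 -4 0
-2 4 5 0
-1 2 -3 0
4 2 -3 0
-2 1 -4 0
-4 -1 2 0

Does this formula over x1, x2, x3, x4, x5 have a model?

Suppose x2 = False.
Suppose x1 = True.
(¬x3) alone gives x3 = False.
(¬x4) alone gives x4 = False.
(¬x5) alone gives x5 = False.
Every clause now holds.
A satisfying assignment: x1=True, x2=False, x3=False, x4=False, x5=False.

Satisfiable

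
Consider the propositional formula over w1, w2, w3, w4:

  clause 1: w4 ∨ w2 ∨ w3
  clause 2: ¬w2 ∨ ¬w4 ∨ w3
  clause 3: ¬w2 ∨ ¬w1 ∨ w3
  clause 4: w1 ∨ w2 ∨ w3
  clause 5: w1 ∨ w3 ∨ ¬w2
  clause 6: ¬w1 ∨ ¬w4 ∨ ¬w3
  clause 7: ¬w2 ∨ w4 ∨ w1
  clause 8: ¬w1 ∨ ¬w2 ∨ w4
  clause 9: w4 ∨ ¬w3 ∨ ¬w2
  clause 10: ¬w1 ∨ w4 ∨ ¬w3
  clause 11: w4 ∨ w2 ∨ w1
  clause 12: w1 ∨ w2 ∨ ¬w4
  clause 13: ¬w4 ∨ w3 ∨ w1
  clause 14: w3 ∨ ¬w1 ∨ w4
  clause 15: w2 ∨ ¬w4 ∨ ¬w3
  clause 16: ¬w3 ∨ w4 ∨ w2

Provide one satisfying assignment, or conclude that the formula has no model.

Branch on w4: set w4 = True.
Branch on w2: set w2 = False.
Unit clause (w1) forces w1 = True.
Unit clause (¬w3) forces w3 = False.
Every clause now holds.

w1: True,  w2: False,  w3: False,  w4: True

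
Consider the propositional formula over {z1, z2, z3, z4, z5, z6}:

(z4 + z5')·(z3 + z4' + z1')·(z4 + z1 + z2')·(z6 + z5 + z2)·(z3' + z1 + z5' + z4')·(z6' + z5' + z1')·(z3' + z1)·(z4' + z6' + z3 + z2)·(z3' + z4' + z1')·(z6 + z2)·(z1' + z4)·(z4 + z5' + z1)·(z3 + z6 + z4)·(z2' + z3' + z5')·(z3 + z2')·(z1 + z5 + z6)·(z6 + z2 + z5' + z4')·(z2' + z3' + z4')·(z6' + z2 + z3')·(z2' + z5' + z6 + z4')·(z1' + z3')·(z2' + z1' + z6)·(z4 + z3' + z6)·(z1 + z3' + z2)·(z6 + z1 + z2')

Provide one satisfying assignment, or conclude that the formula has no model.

z1 ↦ 0; z2 ↦ 0; z3 ↦ 0; z4 ↦ 0; z5 ↦ 0; z6 ↦ 1

Case z4 = 0:
(z5') alone gives z5 = 0.
(z1') alone gives z1 = 0.
(z2') alone gives z2 = 0.
(z6) alone gives z6 = 1.
(z3') alone gives z3 = 0.
This assignment satisfies each clause.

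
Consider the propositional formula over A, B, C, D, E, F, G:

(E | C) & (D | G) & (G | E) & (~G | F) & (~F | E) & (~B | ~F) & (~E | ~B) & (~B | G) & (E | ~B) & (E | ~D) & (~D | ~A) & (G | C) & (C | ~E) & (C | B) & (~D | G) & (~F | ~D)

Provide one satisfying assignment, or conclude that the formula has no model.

Branch on E: set E = 1.
Unit clause (~B) forces B = 0.
Unit clause (C) forces C = 1.
Branch on D: set D = 0.
Unit clause (G) forces G = 1.
Unit clause (F) forces F = 1.
No clause remains; A is free.

A: 0, B: 0, C: 1, D: 0, E: 1, F: 1, G: 1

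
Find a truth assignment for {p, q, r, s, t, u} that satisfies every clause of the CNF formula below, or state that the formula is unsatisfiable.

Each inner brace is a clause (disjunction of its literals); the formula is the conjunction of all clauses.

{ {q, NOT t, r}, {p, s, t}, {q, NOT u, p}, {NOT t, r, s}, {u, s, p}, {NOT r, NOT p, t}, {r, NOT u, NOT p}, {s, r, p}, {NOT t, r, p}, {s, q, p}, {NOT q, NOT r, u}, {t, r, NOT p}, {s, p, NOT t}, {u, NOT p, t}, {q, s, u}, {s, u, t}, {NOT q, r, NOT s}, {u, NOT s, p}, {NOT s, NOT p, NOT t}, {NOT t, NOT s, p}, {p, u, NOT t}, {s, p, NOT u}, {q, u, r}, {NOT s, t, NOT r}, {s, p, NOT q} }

p ↦ true, q ↦ true, r ↦ true, s ↦ false, t ↦ true, u ↦ true

Suppose q = true.
Suppose r = true.
(u) alone gives u = true.
Suppose p = true.
(t) alone gives t = true.
(NOT s) alone gives s = false.
Every clause now holds.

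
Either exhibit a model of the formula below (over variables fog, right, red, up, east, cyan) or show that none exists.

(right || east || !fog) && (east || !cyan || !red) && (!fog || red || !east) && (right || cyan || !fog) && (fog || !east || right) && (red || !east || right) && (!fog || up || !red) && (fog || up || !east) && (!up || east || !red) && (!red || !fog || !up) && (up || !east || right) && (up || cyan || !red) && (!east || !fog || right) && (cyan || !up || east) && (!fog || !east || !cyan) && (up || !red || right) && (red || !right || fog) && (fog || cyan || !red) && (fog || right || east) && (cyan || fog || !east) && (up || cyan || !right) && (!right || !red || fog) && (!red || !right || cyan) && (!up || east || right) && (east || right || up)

fog=true, right=true, red=false, up=true, east=false, cyan=true

Case right = true:
Case red = false:
(fog) alone gives fog = true.
(!east) alone gives east = false.
Case cyan = true:
All clauses hold; up can take either value.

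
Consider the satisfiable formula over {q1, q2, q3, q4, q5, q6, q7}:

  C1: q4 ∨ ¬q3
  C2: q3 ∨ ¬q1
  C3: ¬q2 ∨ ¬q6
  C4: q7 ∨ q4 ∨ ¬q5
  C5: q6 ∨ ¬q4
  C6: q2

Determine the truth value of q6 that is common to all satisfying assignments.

Suppose q6 = True.
From the singleton clause (¬q2), q2 = False.
But (q2) is also a unit clause — contradiction.
So every satisfying assignment has q6 = False.

False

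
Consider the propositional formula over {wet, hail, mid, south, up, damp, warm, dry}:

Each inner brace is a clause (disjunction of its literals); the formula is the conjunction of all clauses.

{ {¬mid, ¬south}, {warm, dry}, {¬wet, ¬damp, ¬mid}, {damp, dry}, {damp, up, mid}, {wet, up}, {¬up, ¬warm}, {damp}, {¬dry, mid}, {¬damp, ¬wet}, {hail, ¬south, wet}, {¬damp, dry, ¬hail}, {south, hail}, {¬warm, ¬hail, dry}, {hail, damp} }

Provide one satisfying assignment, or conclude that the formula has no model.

wet: False; hail: True; mid: True; south: False; up: True; damp: True; warm: False; dry: True

Unit clause (damp) forces damp = True.
Unit clause (¬wet) forces wet = False.
Unit clause (up) forces up = True.
Unit clause (¬warm) forces warm = False.
Unit clause (dry) forces dry = True.
Unit clause (mid) forces mid = True.
Unit clause (¬south) forces south = False.
Unit clause (hail) forces hail = True.
This assignment satisfies each clause.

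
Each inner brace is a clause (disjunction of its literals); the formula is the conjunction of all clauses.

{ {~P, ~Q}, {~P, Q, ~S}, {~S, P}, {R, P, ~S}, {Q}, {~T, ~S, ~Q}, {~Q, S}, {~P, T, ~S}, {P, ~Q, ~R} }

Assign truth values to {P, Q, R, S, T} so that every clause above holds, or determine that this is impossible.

From the singleton clause (Q), Q = 1.
From the singleton clause (~P), P = 0.
From the singleton clause (~S), S = 0.
Now (S) is unsatisfied and unit — conflict.

UNSATISFIABLE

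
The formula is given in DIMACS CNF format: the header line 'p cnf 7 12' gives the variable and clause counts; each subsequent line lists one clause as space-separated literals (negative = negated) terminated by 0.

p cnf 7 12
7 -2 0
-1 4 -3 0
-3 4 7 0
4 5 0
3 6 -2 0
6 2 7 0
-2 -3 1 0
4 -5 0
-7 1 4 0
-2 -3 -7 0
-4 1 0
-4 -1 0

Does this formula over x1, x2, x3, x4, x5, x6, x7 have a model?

No, unsatisfiable

Case x7 = True:
Case x4 = True:
The clause (x1) is unit, so x1 = True.
That conflicts with the unit clause (¬x1).
Backtrack on x4: now try x4 = False.
The clause (x5) is unit, so x5 = True.
That conflicts with the unit clause (¬x5).
Neither x4 = True nor x4 = False works.
Backtrack on x7: now try x7 = False.
The clause (¬x2) is unit, so x2 = False.
The clause (x6) is unit, so x6 = True.
Case x3 = False:
Case x4 = True:
The clause (x1) is unit, so x1 = True.
That conflicts with the unit clause (¬x1).
Backtrack on x4: now try x4 = False.
The clause (x5) is unit, so x5 = True.
That conflicts with the unit clause (¬x5).
Neither x4 = True nor x4 = False works.
Backtrack on x3: now try x3 = True.
The clause (x4) is unit, so x4 = True.
The clause (x1) is unit, so x1 = True.
That conflicts with the unit clause (¬x1).
Neither x3 = True nor x3 = False works.
Neither x7 = True nor x7 = False works.
No assignment satisfies every clause.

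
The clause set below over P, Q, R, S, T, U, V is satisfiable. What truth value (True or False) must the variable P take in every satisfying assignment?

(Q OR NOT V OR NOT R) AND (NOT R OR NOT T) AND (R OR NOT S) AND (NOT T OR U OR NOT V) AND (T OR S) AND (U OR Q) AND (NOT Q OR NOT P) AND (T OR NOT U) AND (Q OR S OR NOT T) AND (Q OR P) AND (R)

False

Suppose P = true.
Unit clause (NOT Q) forces Q = false.
Unit clause (U) forces U = true.
Unit clause (T) forces T = true.
Unit clause (NOT R) forces R = false.
But (R) is also a unit clause — contradiction.
So every satisfying assignment has P = False.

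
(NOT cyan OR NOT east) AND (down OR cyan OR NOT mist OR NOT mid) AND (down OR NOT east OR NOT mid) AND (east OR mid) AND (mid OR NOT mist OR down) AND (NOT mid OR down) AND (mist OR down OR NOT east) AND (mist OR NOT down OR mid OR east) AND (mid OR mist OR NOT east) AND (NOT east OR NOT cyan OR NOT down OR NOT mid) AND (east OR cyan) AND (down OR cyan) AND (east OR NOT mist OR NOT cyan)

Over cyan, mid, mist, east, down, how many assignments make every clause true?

There are 2^5 = 32 truth assignments over (cyan, mid, mist, east, down).
Split on east. With east = true, the clauses containing east are satisfied and NOT east drops from the rest; 3 of the 2^4 = 16 assignments to the other variables satisfy what remains.
With east = false, by the same count on the reduced clause set, 1 assignment works.
Total: 3 + 1 = 4.

4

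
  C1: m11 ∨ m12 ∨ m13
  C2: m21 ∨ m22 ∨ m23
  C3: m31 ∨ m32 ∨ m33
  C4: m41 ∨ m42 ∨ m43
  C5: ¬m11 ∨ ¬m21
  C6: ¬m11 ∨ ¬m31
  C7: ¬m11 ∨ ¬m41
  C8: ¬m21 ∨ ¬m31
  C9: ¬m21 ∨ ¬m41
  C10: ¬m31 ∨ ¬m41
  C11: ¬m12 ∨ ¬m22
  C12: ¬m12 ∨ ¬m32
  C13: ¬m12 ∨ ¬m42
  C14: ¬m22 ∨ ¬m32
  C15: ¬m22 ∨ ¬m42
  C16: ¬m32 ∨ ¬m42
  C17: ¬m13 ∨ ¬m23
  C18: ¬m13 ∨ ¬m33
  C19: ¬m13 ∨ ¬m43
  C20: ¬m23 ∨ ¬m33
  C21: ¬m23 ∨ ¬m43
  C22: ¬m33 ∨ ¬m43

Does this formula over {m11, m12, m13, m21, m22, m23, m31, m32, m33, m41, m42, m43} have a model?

Case m11 = False:
Case m12 = True:
From the singleton clause (¬m22), m22 = False.
From the singleton clause (¬m32), m32 = False.
From the singleton clause (¬m42), m42 = False.
Case m21 = True:
From the singleton clause (¬m31), m31 = False.
From the singleton clause (m33), m33 = True.
From the singleton clause (¬m41), m41 = False.
From the singleton clause (m43), m43 = True.
Now (¬m43) is unsatisfied and unit — conflict.
Undo m21 and try m21 = False.
From the singleton clause (m23), m23 = True.
From the singleton clause (¬m13), m13 = False.
From the singleton clause (¬m33), m33 = False.
From the singleton clause (m31), m31 = True.
From the singleton clause (¬m41), m41 = False.
From the singleton clause (m43), m43 = True.
Now (¬m43) is unsatisfied and unit — conflict.
Neither m21 = True nor m21 = False works.
Undo m12 and try m12 = False.
From the singleton clause (m13), m13 = True.
From the singleton clause (¬m23), m23 = False.
From the singleton clause (¬m33), m33 = False.
From the singleton clause (¬m43), m43 = False.
Case m21 = True:
From the singleton clause (¬m31), m31 = False.
From the singleton clause (m32), m32 = True.
From the singleton clause (¬m41), m41 = False.
From the singleton clause (m42), m42 = True.
Now (¬m42) is unsatisfied and unit — conflict.
Undo m21 and try m21 = False.
From the singleton clause (m22), m22 = True.
From the singleton clause (¬m32), m32 = False.
From the singleton clause (m31), m31 = True.
From the singleton clause (¬m41), m41 = False.
From the singleton clause (m42), m42 = True.
Now (¬m42) is unsatisfied and unit — conflict.
Neither m21 = True nor m21 = False works.
Neither m12 = True nor m12 = False works.
Undo m11 and try m11 = True.
From the singleton clause (¬m21), m21 = False.
From the singleton clause (¬m31), m31 = False.
From the singleton clause (¬m41), m41 = False.
Case m22 = True:
From the singleton clause (¬m12), m12 = False.
From the singleton clause (¬m32), m32 = False.
From the singleton clause (m33), m33 = True.
From the singleton clause (¬m42), m42 = False.
From the singleton clause (m43), m43 = True.
Now (¬m43) is unsatisfied and unit — conflict.
Undo m22 and try m22 = False.
From the singleton clause (m23), m23 = True.
From the singleton clause (¬m13), m13 = False.
From the singleton clause (¬m33), m33 = False.
From the singleton clause (m32), m32 = True.
From the singleton clause (¬m12), m12 = False.
From the singleton clause (¬m42), m42 = False.
From the singleton clause (m43), m43 = True.
Now (¬m43) is unsatisfied and unit — conflict.
Neither m22 = True nor m22 = False works.
Neither m11 = True nor m11 = False works.
No assignment satisfies every clause.

No, unsatisfiable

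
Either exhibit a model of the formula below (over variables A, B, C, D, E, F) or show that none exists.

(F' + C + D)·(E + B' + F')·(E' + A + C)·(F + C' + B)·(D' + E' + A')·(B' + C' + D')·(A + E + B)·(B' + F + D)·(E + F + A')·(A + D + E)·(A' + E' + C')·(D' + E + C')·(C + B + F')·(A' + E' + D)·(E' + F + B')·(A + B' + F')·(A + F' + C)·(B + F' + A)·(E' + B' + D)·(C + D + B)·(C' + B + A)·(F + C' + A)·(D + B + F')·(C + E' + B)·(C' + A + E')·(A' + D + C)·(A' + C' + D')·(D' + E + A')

Try F = 0.
Try C = 0.
Try E = 0.
The clause (A') is unit, so A = 0.
The clause (B) is unit, so B = 1.
The clause (D) is unit, so D = 1.
This assignment satisfies each clause.

A ↦ 0, B ↦ 1, C ↦ 0, D ↦ 1, E ↦ 0, F ↦ 0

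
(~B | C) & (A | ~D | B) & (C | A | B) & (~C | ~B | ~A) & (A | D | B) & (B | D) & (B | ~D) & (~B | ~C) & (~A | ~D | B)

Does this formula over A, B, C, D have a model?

No

Suppose B = 0.
(D) alone gives D = 1.
That conflicts with the unit clause (~D).
So B must be the other value — set B = 1.
(C) alone gives C = 1.
That conflicts with the unit clause (~C).
Neither B = 1 nor B = 0 works.
No assignment satisfies every clause.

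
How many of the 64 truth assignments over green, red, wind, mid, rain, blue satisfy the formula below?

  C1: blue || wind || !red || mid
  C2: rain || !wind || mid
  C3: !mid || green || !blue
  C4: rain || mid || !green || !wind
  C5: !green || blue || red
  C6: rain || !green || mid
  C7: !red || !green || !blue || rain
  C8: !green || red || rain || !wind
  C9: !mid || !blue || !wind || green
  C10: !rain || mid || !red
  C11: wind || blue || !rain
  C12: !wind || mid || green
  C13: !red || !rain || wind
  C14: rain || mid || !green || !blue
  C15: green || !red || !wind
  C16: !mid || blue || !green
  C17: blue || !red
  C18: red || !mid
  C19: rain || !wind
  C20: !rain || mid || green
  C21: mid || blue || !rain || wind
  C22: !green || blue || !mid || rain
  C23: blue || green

There are 2^6 = 64 truth assignments over (green, red, wind, mid, rain, blue).
Split on rain. With rain = true, the clauses containing rain are satisfied and !rain drops from the rest; 3 of the 2^5 = 32 assignments to the other variables satisfy what remains.
With rain = false, by the same count on the reduced clause set, 2 assignments work.
Total: 3 + 2 = 5.

5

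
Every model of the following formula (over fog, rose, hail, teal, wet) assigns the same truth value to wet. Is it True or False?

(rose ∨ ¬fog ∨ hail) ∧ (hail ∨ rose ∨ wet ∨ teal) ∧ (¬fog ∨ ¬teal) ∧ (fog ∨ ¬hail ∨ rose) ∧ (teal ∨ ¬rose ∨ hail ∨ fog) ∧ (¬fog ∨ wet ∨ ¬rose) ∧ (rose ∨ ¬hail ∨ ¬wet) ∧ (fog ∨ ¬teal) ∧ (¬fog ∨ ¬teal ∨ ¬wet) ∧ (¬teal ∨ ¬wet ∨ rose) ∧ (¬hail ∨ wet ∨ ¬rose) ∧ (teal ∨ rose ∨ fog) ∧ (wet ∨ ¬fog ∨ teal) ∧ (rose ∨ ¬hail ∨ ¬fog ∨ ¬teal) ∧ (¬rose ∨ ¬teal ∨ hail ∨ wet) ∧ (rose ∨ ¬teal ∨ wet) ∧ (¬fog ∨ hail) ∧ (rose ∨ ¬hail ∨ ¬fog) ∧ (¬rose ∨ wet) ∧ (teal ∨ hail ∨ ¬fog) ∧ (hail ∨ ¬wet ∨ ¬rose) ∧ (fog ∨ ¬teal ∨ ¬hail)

True

Suppose wet = False.
Unit clause (¬rose) forces rose = False.
Unit clause (¬teal) forces teal = False.
Unit clause (hail) forces hail = True.
Unit clause (fog) forces fog = True.
That conflicts with the unit clause (¬fog).
So every satisfying assignment has wet = True.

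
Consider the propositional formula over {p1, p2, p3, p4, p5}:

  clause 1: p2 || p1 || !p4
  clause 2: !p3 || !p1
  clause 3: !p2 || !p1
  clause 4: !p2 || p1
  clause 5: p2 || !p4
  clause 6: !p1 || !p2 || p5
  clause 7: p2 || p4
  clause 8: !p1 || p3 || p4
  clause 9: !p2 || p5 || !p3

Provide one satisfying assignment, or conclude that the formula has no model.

UNSATISFIABLE

Case p3 = false:
Case p2 = false:
Unit clause (!p4) forces p4 = false.
But (p4) is also a unit clause — contradiction.
That branch fails; take p2 = true instead.
Unit clause (!p1) forces p1 = false.
But (p1) is also a unit clause — contradiction.
Neither p2 = true nor p2 = false works.
That branch fails; take p3 = true instead.
Unit clause (!p1) forces p1 = false.
Unit clause (!p2) forces p2 = false.
Unit clause (!p4) forces p4 = false.
But (p4) is also a unit clause — contradiction.
Neither p3 = true nor p3 = false works.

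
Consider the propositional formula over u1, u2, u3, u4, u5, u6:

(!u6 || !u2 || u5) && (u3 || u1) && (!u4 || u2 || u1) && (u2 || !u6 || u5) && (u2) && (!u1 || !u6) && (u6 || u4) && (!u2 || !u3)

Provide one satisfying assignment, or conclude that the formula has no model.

u1: true,  u2: true,  u3: false,  u4: true,  u5: false,  u6: false

(u2) alone gives u2 = true.
(!u3) alone gives u3 = false.
(u1) alone gives u1 = true.
(!u6) alone gives u6 = false.
(u4) alone gives u4 = true.
No clause remains; u5 is free.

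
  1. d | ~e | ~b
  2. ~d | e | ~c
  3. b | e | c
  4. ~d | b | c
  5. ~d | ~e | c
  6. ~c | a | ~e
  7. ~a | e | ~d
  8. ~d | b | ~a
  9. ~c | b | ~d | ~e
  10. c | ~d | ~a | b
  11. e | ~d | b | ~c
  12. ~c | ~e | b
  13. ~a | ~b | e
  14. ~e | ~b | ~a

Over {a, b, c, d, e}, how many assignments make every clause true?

There are 2^5 = 32 truth assignments over (a, b, c, d, e).
Split on a. With a = 1, the clauses containing a are satisfied and ~a drops from the rest; 2 of the 2^4 = 16 assignments to the other variables satisfy what remains.
With a = 0, by the same count on the reduced clause set, 5 assignments work.
(One model: a=F, b=F, c=F, d=F, e=T.)
Total: 2 + 5 = 7.

7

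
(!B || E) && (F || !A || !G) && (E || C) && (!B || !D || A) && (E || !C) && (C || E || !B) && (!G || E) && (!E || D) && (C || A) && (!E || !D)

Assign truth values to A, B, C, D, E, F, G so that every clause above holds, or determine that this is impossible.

Branch on B: set B = false.
Branch on E: set E = true.
(D) alone gives D = true.
Now (!D) is unsatisfied and unit — conflict.
Backtrack on E: now try E = false.
(C) alone gives C = true.
Now (!C) is unsatisfied and unit — conflict.
Either choice for E ends in contradiction.
Backtrack on B: now try B = true.
(E) alone gives E = true.
(D) alone gives D = true.
Now (!D) is unsatisfied and unit — conflict.
Either choice for B ends in contradiction.

UNSATISFIABLE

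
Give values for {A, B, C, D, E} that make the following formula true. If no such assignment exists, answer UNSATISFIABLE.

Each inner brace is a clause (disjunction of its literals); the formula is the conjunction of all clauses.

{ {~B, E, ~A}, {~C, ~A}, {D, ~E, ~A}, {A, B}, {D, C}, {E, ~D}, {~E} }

A=0,  B=1,  C=1,  D=0,  E=0

(~E) alone gives E = 0.
(~D) alone gives D = 0.
(C) alone gives C = 1.
(~A) alone gives A = 0.
(B) alone gives B = 1.
Every clause now holds.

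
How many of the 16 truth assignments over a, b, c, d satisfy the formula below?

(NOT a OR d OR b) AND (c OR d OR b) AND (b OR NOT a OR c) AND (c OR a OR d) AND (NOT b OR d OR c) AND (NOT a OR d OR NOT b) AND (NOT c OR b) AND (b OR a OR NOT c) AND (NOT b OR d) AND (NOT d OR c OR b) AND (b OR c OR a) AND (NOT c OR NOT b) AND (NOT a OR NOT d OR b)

2

There are 2^4 = 16 truth assignments over (a, b, c, d).
Check each against the 13 clauses (columns in the order a, b, c, d):
  F F F F  ✗ fails (c OR d OR b)
  F F F T  ✗ fails (NOT d OR c OR b)
  F F T F  ✗ fails (NOT c OR b)
  F F T T  ✗ fails (NOT c OR b)
  F T F F  ✗ fails (c OR a OR d)
  F T F T  ✓ satisfies all
  F T T F  ✗ fails (NOT b OR d)
  F T T T  ✗ fails (NOT c OR NOT b)
  T F F F  ✗ fails (NOT a OR d OR b)
  T F F T  ✗ fails (b OR NOT a OR c)
  T F T F  ✗ fails (NOT a OR d OR b)
  T F T T  ✗ fails (NOT c OR b)
  T T F F  ✗ fails (NOT b OR d OR c)
  T T F T  ✓ satisfies all
  T T T F  ✗ fails (NOT a OR d OR NOT b)
  T T T T  ✗ fails (NOT c OR NOT b)
2 of the 16 rows are models.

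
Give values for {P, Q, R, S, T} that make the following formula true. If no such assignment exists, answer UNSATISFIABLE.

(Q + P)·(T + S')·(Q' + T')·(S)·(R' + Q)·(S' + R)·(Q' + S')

UNSATISFIABLE

From the singleton clause (S), S = 1.
From the singleton clause (T), T = 1.
From the singleton clause (Q'), Q = 0.
From the singleton clause (P), P = 1.
From the singleton clause (R'), R = 0.
But (R) is also a unit clause — contradiction.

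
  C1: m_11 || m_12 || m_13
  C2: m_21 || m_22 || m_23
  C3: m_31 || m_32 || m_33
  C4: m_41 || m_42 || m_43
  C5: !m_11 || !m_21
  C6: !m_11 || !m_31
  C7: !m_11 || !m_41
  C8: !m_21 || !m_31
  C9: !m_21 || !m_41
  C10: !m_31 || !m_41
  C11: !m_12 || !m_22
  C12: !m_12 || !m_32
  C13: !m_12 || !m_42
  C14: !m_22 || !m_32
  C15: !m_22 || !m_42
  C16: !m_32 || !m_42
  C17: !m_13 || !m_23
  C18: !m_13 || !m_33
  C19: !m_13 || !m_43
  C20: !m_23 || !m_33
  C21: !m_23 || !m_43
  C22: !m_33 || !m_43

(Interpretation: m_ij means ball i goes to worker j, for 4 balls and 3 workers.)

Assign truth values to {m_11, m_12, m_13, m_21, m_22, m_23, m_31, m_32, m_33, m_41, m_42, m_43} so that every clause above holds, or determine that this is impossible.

UNSATISFIABLE

Case m_11 = false:
Case m_12 = true:
(!m_22) alone gives m_22 = false.
(!m_32) alone gives m_32 = false.
(!m_42) alone gives m_42 = false.
Case m_21 = true:
(!m_31) alone gives m_31 = false.
(m_33) alone gives m_33 = true.
(!m_41) alone gives m_41 = false.
(m_43) alone gives m_43 = true.
That conflicts with the unit clause (!m_43).
That branch fails; take m_21 = false instead.
(m_23) alone gives m_23 = true.
(!m_13) alone gives m_13 = false.
(!m_33) alone gives m_33 = false.
(m_31) alone gives m_31 = true.
(!m_41) alone gives m_41 = false.
(m_43) alone gives m_43 = true.
That conflicts with the unit clause (!m_43).
Neither m_21 = true nor m_21 = false works.
That branch fails; take m_12 = false instead.
(m_13) alone gives m_13 = true.
(!m_23) alone gives m_23 = false.
(!m_33) alone gives m_33 = false.
(!m_43) alone gives m_43 = false.
Case m_21 = true:
(!m_31) alone gives m_31 = false.
(m_32) alone gives m_32 = true.
(!m_41) alone gives m_41 = false.
(m_42) alone gives m_42 = true.
That conflicts with the unit clause (!m_42).
That branch fails; take m_21 = false instead.
(m_22) alone gives m_22 = true.
(!m_32) alone gives m_32 = false.
(m_31) alone gives m_31 = true.
(!m_41) alone gives m_41 = false.
(m_42) alone gives m_42 = true.
That conflicts with the unit clause (!m_42).
Neither m_21 = true nor m_21 = false works.
Neither m_12 = true nor m_12 = false works.
That branch fails; take m_11 = true instead.
(!m_21) alone gives m_21 = false.
(!m_31) alone gives m_31 = false.
(!m_41) alone gives m_41 = false.
Case m_22 = true:
(!m_12) alone gives m_12 = false.
(!m_32) alone gives m_32 = false.
(m_33) alone gives m_33 = true.
(!m_42) alone gives m_42 = false.
(m_43) alone gives m_43 = true.
That conflicts with the unit clause (!m_43).
That branch fails; take m_22 = false instead.
(m_23) alone gives m_23 = true.
(!m_13) alone gives m_13 = false.
(!m_33) alone gives m_33 = false.
(m_32) alone gives m_32 = true.
(!m_12) alone gives m_12 = false.
(!m_42) alone gives m_42 = false.
(m_43) alone gives m_43 = true.
That conflicts with the unit clause (!m_43).
Neither m_22 = true nor m_22 = false works.
Neither m_11 = true nor m_11 = false works.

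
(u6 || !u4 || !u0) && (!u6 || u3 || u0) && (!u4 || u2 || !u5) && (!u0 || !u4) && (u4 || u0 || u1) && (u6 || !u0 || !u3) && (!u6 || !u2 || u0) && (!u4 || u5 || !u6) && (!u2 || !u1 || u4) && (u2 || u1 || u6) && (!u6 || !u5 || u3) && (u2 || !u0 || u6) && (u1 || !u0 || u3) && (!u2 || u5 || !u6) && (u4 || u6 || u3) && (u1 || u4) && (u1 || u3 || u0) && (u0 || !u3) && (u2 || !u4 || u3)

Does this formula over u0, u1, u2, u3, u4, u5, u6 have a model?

Yes

Try u0 = true.
From the singleton clause (!u4), u4 = false.
From the singleton clause (u1), u1 = true.
From the singleton clause (!u2), u2 = false.
From the singleton clause (u6), u6 = true.
Try u5 = true.
From the singleton clause (u3), u3 = true.
Every clause now holds.
A satisfying assignment: u0=true; u1=true; u2=false; u3=true; u4=false; u5=true; u6=true.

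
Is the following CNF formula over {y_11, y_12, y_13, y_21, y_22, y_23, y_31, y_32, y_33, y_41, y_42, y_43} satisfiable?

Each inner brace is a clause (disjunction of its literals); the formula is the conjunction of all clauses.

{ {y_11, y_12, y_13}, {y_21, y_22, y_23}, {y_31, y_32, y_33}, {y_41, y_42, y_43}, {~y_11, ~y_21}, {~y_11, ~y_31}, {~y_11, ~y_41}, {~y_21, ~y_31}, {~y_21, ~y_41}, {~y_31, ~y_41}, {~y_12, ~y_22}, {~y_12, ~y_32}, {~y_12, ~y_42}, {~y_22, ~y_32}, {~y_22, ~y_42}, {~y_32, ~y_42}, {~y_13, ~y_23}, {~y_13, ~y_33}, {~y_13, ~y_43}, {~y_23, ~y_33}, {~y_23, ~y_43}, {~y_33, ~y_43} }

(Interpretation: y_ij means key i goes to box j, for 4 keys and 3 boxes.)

Try y_11 = 0.
Try y_12 = 1.
From the singleton clause (~y_22), y_22 = 0.
From the singleton clause (~y_32), y_32 = 0.
From the singleton clause (~y_42), y_42 = 0.
Try y_21 = 1.
From the singleton clause (~y_31), y_31 = 0.
From the singleton clause (y_33), y_33 = 1.
From the singleton clause (~y_41), y_41 = 0.
From the singleton clause (y_43), y_43 = 1.
That conflicts with the unit clause (~y_43).
So y_21 must be the other value — set y_21 = 0.
From the singleton clause (y_23), y_23 = 1.
From the singleton clause (~y_13), y_13 = 0.
From the singleton clause (~y_33), y_33 = 0.
From the singleton clause (y_31), y_31 = 1.
From the singleton clause (~y_41), y_41 = 0.
From the singleton clause (y_43), y_43 = 1.
That conflicts with the unit clause (~y_43).
Either choice for y_21 ends in contradiction.
So y_12 must be the other value — set y_12 = 0.
From the singleton clause (y_13), y_13 = 1.
From the singleton clause (~y_23), y_23 = 0.
From the singleton clause (~y_33), y_33 = 0.
From the singleton clause (~y_43), y_43 = 0.
Try y_21 = 1.
From the singleton clause (~y_31), y_31 = 0.
From the singleton clause (y_32), y_32 = 1.
From the singleton clause (~y_41), y_41 = 0.
From the singleton clause (y_42), y_42 = 1.
That conflicts with the unit clause (~y_42).
So y_21 must be the other value — set y_21 = 0.
From the singleton clause (y_22), y_22 = 1.
From the singleton clause (~y_32), y_32 = 0.
From the singleton clause (y_31), y_31 = 1.
From the singleton clause (~y_41), y_41 = 0.
From the singleton clause (y_42), y_42 = 1.
That conflicts with the unit clause (~y_42).
Either choice for y_21 ends in contradiction.
Either choice for y_12 ends in contradiction.
So y_11 must be the other value — set y_11 = 1.
From the singleton clause (~y_21), y_21 = 0.
From the singleton clause (~y_31), y_31 = 0.
From the singleton clause (~y_41), y_41 = 0.
Try y_22 = 1.
From the singleton clause (~y_12), y_12 = 0.
From the singleton clause (~y_32), y_32 = 0.
From the singleton clause (y_33), y_33 = 1.
From the singleton clause (~y_42), y_42 = 0.
From the singleton clause (y_43), y_43 = 1.
That conflicts with the unit clause (~y_43).
So y_22 must be the other value — set y_22 = 0.
From the singleton clause (y_23), y_23 = 1.
From the singleton clause (~y_13), y_13 = 0.
From the singleton clause (~y_33), y_33 = 0.
From the singleton clause (y_32), y_32 = 1.
From the singleton clause (~y_12), y_12 = 0.
From the singleton clause (~y_42), y_42 = 0.
From the singleton clause (y_43), y_43 = 1.
That conflicts with the unit clause (~y_43).
Either choice for y_22 ends in contradiction.
Either choice for y_11 ends in contradiction.
No assignment satisfies every clause.

No, unsatisfiable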